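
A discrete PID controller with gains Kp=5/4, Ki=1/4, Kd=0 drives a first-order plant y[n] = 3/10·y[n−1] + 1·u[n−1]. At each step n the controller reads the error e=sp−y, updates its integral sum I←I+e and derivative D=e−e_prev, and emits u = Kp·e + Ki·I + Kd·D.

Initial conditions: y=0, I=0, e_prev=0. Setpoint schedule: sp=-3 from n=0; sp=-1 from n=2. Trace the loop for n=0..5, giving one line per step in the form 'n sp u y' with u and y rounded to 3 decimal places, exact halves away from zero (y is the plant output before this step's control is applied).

(exact arithmetic carried between steps; '≈' marks a value shown rounded to 6 d.p. or computed from one; I and e_prev carry over from the previous line; the table rounds u and y to 3 d.p., halves away from zero)
n=0: y=0, sp=-3, e=sp−y=-3; I=-3, D=e−e_prev=-3; u=5/4·(-3)+1/4·(-3)+0·(-3)=-4.5; next y=3/10·0+1·(-4.5)=-4.5
n=1: y=-4.5, sp=-3, e=sp−y=1.5; I=-1.5, D=e−e_prev=4.5; u=5/4·1.5+1/4·(-1.5)+0·4.5=1.5; next y=3/10·(-4.5)+1·1.5=0.15
n=2: y=0.15, sp=-1, e=sp−y=-1.15; I=-2.65, D=e−e_prev=-2.65; u=5/4·(-1.15)+1/4·(-2.65)+0·(-2.65)=-2.1; next y=3/10·0.15+1·(-2.1)=-2.055
n=3: y=-2.055, sp=-1, e=sp−y=1.055; I=-1.595, D=e−e_prev=2.205; u=5/4·1.055+1/4·(-1.595)+0·2.205=0.92; next y=3/10·(-2.055)+1·0.92=0.3035
n=4: y=0.3035, sp=-1, e=sp−y=-1.3035; I=-2.8985, D=e−e_prev=-2.3585; u=5/4·(-1.3035)+1/4·(-2.8985)+0·(-2.3585)=-2.354; next y=3/10·0.3035+1·(-2.354)=-2.26295
n=5: y=-2.26295, sp=-1, e=sp−y=1.26295; I=-1.63555, D=e−e_prev=2.56645; u=5/4·1.26295+1/4·(-1.63555)+0·2.56645=1.1698; next y=3/10·(-2.26295)+1·1.1698=0.490915

0 -3 -4.500 0.000
1 -3 1.500 -4.500
2 -1 -2.100 0.150
3 -1 0.920 -2.055
4 -1 -2.354 0.304
5 -1 1.170 -2.263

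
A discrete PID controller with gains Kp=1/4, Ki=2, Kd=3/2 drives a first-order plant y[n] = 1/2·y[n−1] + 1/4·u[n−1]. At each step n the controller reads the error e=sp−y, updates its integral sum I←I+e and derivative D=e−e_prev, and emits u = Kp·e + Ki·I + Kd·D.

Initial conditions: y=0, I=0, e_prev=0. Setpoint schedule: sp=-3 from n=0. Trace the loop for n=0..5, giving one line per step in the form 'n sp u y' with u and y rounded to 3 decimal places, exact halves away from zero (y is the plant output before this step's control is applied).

0 -3 -11.250 0.000
1 -3 -2.203 -2.813
2 -3 -10.005 -1.957
3 -3 -5.097 -3.480
4 -3 -8.168 -3.014
5 -3 -5.435 -3.549

(exact arithmetic carried between steps; '≈' marks a value shown rounded to 6 d.p. or computed from one; I and e_prev carry over from the previous line; the table rounds u and y to 3 d.p., halves away from zero)
n=0: y=0, sp=-3, e=sp−y=-3; I=-3, D=e−e_prev=-3; u=1/4·(-3)+2·(-3)+3/2·(-3)=-11.25; next y=1/2·0+1/4·(-11.25)=-2.8125
n=1: y=-2.8125, sp=-3, e=sp−y=-0.1875; I=-3.1875, D=e−e_prev=2.8125; u=1/4·(-0.1875)+2·(-3.1875)+3/2·2.8125=-2.203125; next y=1/2·(-2.8125)+1/4·(-2.203125)≈-1.957031
n=2: y≈-1.957031, sp=-3, e=sp−y≈-1.042969; I≈-4.230469, D=e−e_prev≈-0.855469; u=1/4·(-1.042969)+2·(-4.230469)+3/2·(-0.855469)≈-10.004883; next y=1/2·(-1.957031)+1/4·(-10.004883)≈-3.479736
n=3: y≈-3.479736, sp=-3, e=sp−y≈0.479736; I≈-3.750732, D=e−e_prev≈1.522705; u=1/4·0.479736+2·(-3.750732)+3/2·1.522705≈-5.097473; next y=1/2·(-3.479736)+1/4·(-5.097473)≈-3.014236
n=4: y≈-3.014236, sp=-3, e=sp−y≈0.014236; I≈-3.736496, D=e−e_prev≈-0.465500; u=1/4·0.014236+2·(-3.736496)+3/2·(-0.465500)≈-8.167683; next y=1/2·(-3.014236)+1/4·(-8.167683)≈-3.549039
n=5: y≈-3.549039, sp=-3, e=sp−y≈0.549039; I≈-3.187457, D=e−e_prev≈0.534802; u=1/4·0.549039+2·(-3.187457)+3/2·0.534802≈-5.435451; next y=1/2·(-3.549039)+1/4·(-5.435451)≈-3.133382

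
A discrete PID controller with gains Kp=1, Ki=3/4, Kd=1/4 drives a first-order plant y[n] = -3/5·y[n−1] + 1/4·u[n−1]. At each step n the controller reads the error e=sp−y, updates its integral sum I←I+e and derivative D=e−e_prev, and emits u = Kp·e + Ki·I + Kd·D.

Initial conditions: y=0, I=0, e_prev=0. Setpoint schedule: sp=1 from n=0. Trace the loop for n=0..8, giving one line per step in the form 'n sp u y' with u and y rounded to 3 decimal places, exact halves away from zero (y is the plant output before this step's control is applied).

0 1 2.000 0.000
1 1 1.500 0.500
2 1 2.850 0.075
3 1 2.253 0.668
4 1 3.660 0.163
5 1 2.852 0.817
6 1 4.342 0.223
7 1 3.318 0.952
8 1 4.924 0.258

(exact arithmetic carried between steps; '≈' marks a value shown rounded to 6 d.p. or computed from one; I and e_prev carry over from the previous line; the table rounds u and y to 3 d.p., halves away from zero)
n=0: y=0, sp=1, e=sp−y=1; I=1, D=e−e_prev=1; u=1·1+3/4·1+1/4·1=2; next y=-3/5·0+1/4·2=0.5
n=1: y=0.5, sp=1, e=sp−y=0.5; I=1.5, D=e−e_prev=-0.5; u=1·0.5+3/4·1.5+1/4·(-0.5)=1.5; next y=-3/5·0.5+1/4·1.5=0.075
n=2: y=0.075, sp=1, e=sp−y=0.925; I=2.425, D=e−e_prev=0.425; u=1·0.925+3/4·2.425+1/4·0.425=2.85; next y=-3/5·0.075+1/4·2.85=0.6675
n=3: y=0.6675, sp=1, e=sp−y=0.3325; I=2.7575, D=e−e_prev=-0.5925; u=1·0.3325+3/4·2.7575+1/4·(-0.5925)=2.2525; next y=-3/5·0.6675+1/4·2.2525=0.162625
n=4: y=0.162625, sp=1, e=sp−y=0.837375; I=3.594875, D=e−e_prev=0.504875; u=1·0.837375+3/4·3.594875+1/4·0.504875=3.65975; next y=-3/5·0.162625+1/4·3.65975≈0.817363
n=5: y≈0.817363, sp=1, e=sp−y≈0.182638; I≈3.777513, D=e−e_prev≈-0.654738; u=1·0.182638+3/4·3.777513+1/4·(-0.654738)≈2.852088; next y=-3/5·0.817363+1/4·2.852088≈0.222604
n=6: y≈0.222604, sp=1, e=sp−y≈0.777396; I≈4.554908, D=e−e_prev≈0.594758; u=1·0.777396+3/4·4.554908+1/4·0.594758≈4.342266; next y=-3/5·0.222604+1/4·4.342266≈0.952004
n=7: y≈0.952004, sp=1, e=sp−y≈0.047996; I≈4.602904, D=e−e_prev≈-0.729400; u=1·0.047996+3/4·4.602904+1/4·(-0.729400)≈3.317824; next y=-3/5·0.952004+1/4·3.317824≈0.258254
n=8: y≈0.258254, sp=1, e=sp−y≈0.741746; I≈5.344650, D=e−e_prev≈0.693750; u=1·0.741746+3/4·5.344650+1/4·0.693750≈4.923672; next y=-3/5·0.258254+1/4·4.923672≈1.075966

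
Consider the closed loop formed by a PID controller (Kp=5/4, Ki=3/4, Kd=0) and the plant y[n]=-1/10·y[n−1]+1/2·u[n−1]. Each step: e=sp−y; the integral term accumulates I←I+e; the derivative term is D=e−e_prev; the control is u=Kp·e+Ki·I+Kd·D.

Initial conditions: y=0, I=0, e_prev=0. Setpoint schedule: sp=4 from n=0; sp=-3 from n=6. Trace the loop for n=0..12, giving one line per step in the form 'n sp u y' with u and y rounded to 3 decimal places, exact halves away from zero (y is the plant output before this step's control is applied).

0 4 8.000 0.000
1 4 3.000 4.000
2 4 8.800 1.100
3 4 4.595 4.290
4 4 9.221 1.869
5 4 5.709 4.423
6 -3 -4.586 2.412
7 -3 1.248 -2.534
8 -3 -5.925 0.877
9 -3 -0.978 -3.050
10 -3 -6.673 -0.184
11 -3 -2.517 -3.318
12 -3 -7.061 -0.927

(exact arithmetic carried between steps; '≈' marks a value shown rounded to 6 d.p. or computed from one; I and e_prev carry over from the previous line; the table rounds u and y to 3 d.p., halves away from zero)
n=0: y=0, sp=4, e=sp−y=4; I=4, D=e−e_prev=4; u=5/4·4+3/4·4+0·4=8; next y=-1/10·0+1/2·8=4
n=1: y=4, sp=4, e=sp−y=0; I=4, D=e−e_prev=-4; u=5/4·0+3/4·4+0·(-4)=3; next y=-1/10·4+1/2·3=1.1
n=2: y=1.1, sp=4, e=sp−y=2.9; I=6.9, D=e−e_prev=2.9; u=5/4·2.9+3/4·6.9+0·2.9=8.8; next y=-1/10·1.1+1/2·8.8=4.29
n=3: y=4.29, sp=4, e=sp−y=-0.29; I=6.61, D=e−e_prev=-3.19; u=5/4·(-0.29)+3/4·6.61+0·(-3.19)=4.595; next y=-1/10·4.29+1/2·4.595=1.8685
n=4: y=1.8685, sp=4, e=sp−y=2.1315; I=8.7415, D=e−e_prev=2.4215; u=5/4·2.1315+3/4·8.7415+0·2.4215=9.2205; next y=-1/10·1.8685+1/2·9.2205=4.4234
n=5: y=4.4234, sp=4, e=sp−y=-0.4234; I=8.3181, D=e−e_prev=-2.5549; u=5/4·(-0.4234)+3/4·8.3181+0·(-2.5549)=5.709325; next y=-1/10·4.4234+1/2·5.709325≈2.412323
n=6: y≈2.412323, sp=-3, e=sp−y≈-5.412323; I≈2.905778, D=e−e_prev≈-4.988923; u=5/4·(-5.412323)+3/4·2.905778+0·(-4.988923)≈-4.58607; next y=-1/10·2.412323+1/2·(-4.58607)≈-2.534267
n=7: y≈-2.534267, sp=-3, e=sp−y≈-0.465733; I≈2.440045, D=e−e_prev≈4.946590; u=5/4·(-0.465733)+3/4·2.440045+0·4.946590≈1.247868; next y=-1/10·(-2.534267)+1/2·1.247868≈0.877361
n=8: y≈0.877361, sp=-3, e=sp−y≈-3.877361; I≈-1.437316, D=e−e_prev≈-3.411628; u=5/4·(-3.877361)+3/4·(-1.437316)+0·(-3.411628)≈-5.924688; next y=-1/10·0.877361+1/2·(-5.924688)≈-3.050080
n=9: y≈-3.050080, sp=-3, e=sp−y≈0.050080; I≈-1.387236, D=e−e_prev≈3.927440; u=5/4·0.050080+3/4·(-1.387236)+0·3.927440≈-0.977827; next y=-1/10·(-3.050080)+1/2·(-0.977827)≈-0.183906
n=10: y≈-0.183906, sp=-3, e=sp−y≈-2.816094; I≈-4.203330, D=e−e_prev≈-2.866174; u=5/4·(-2.816094)+3/4·(-4.203330)+0·(-2.866174)≈-6.672616; next y=-1/10·(-0.183906)+1/2·(-6.672616)≈-3.317917
n=11: y≈-3.317917, sp=-3, e=sp−y≈0.317917; I≈-3.885413, D=e−e_prev≈3.134012; u=5/4·0.317917+3/4·(-3.885413)+0·3.134012≈-2.516663; next y=-1/10·(-3.317917)+1/2·(-2.516663)≈-0.926540
n=12: y≈-0.926540, sp=-3, e=sp−y≈-2.073460; I≈-5.958873, D=e−e_prev≈-2.391377; u=5/4·(-2.073460)+3/4·(-5.958873)+0·(-2.391377)≈-7.060980; next y=-1/10·(-0.926540)+1/2·(-7.060980)≈-3.437836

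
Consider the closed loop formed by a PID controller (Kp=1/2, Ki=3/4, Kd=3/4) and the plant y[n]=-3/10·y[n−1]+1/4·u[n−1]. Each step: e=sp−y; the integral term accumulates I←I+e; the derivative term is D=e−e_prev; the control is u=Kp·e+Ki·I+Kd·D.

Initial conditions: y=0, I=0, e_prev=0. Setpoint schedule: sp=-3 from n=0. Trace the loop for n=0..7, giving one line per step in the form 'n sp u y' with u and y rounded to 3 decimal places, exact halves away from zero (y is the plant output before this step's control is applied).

0 -3 -6.000 0.000
1 -3 -3.000 -1.500
2 -3 -7.650 -0.300
3 -3 -5.730 -1.823
4 -3 -9.629 -0.886
5 -3 -8.000 -2.141
6 -3 -11.153 -1.358
7 -3 -9.751 -2.381

(exact arithmetic carried between steps; '≈' marks a value shown rounded to 6 d.p. or computed from one; I and e_prev carry over from the previous line; the table rounds u and y to 3 d.p., halves away from zero)
n=0: y=0, sp=-3, e=sp−y=-3; I=-3, D=e−e_prev=-3; u=1/2·(-3)+3/4·(-3)+3/4·(-3)=-6; next y=-3/10·0+1/4·(-6)=-1.5
n=1: y=-1.5, sp=-3, e=sp−y=-1.5; I=-4.5, D=e−e_prev=1.5; u=1/2·(-1.5)+3/4·(-4.5)+3/4·1.5=-3; next y=-3/10·(-1.5)+1/4·(-3)=-0.3
n=2: y=-0.3, sp=-3, e=sp−y=-2.7; I=-7.2, D=e−e_prev=-1.2; u=1/2·(-2.7)+3/4·(-7.2)+3/4·(-1.2)=-7.65; next y=-3/10·(-0.3)+1/4·(-7.65)=-1.8225
n=3: y=-1.8225, sp=-3, e=sp−y=-1.1775; I=-8.3775, D=e−e_prev=1.5225; u=1/2·(-1.1775)+3/4·(-8.3775)+3/4·1.5225=-5.73; next y=-3/10·(-1.8225)+1/4·(-5.73)=-0.88575
n=4: y=-0.88575, sp=-3, e=sp−y=-2.11425; I=-10.49175, D=e−e_prev=-0.93675; u=1/2·(-2.11425)+3/4·(-10.49175)+3/4·(-0.93675)=-9.6285; next y=-3/10·(-0.88575)+1/4·(-9.6285)=-2.1414
n=5: y=-2.1414, sp=-3, e=sp−y=-0.8586; I=-11.35035, D=e−e_prev=1.25565; u=1/2·(-0.8586)+3/4·(-11.35035)+3/4·1.25565=-8.000325; next y=-3/10·(-2.1414)+1/4·(-8.000325)≈-1.357661
n=6: y≈-1.357661, sp=-3, e=sp−y≈-1.642339; I≈-12.992689, D=e−e_prev≈-0.783739; u=1/2·(-1.642339)+3/4·(-12.992689)+3/4·(-0.783739)≈-11.15349; next y=-3/10·(-1.357661)+1/4·(-11.15349)≈-2.381074
n=7: y≈-2.381074, sp=-3, e=sp−y≈-0.618926; I≈-13.611615, D=e−e_prev≈1.023413; u=1/2·(-0.618926)+3/4·(-13.611615)+3/4·1.023413≈-9.750614; next y=-3/10·(-2.381074)+1/4·(-9.750614)≈-1.723331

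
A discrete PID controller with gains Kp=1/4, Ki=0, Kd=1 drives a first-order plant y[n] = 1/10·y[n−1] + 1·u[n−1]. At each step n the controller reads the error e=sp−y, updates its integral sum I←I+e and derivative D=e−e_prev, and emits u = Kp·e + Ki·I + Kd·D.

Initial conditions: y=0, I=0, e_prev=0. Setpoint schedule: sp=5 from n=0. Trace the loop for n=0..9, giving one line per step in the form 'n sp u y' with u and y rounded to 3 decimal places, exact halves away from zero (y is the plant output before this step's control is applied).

0 5 6.250 0.000
1 5 -6.563 6.250
2 5 14.922 -5.938
3 5 -22.598 14.328
4 5 42.034 -21.165
5 5 -69.812 39.918
6 5 123.443 -65.820
7 5 -210.646 116.861
8 5 366.811 -198.960
9 5 -631.354 346.915

(exact arithmetic carried between steps; '≈' marks a value shown rounded to 6 d.p. or computed from one; I and e_prev carry over from the previous line; the table rounds u and y to 3 d.p., halves away from zero)
n=0: y=0, sp=5, e=sp−y=5; I=5, D=e−e_prev=5; u=1/4·5+0·5+1·5=6.25; next y=1/10·0+1·6.25=6.25
n=1: y=6.25, sp=5, e=sp−y=-1.25; I=3.75, D=e−e_prev=-6.25; u=1/4·(-1.25)+0·3.75+1·(-6.25)=-6.5625; next y=1/10·6.25+1·(-6.5625)=-5.9375
n=2: y=-5.9375, sp=5, e=sp−y=10.9375; I=14.6875, D=e−e_prev=12.1875; u=1/4·10.9375+0·14.6875+1·12.1875=14.921875; next y=1/10·(-5.9375)+1·14.921875=14.328125
n=3: y=14.328125, sp=5, e=sp−y=-9.328125; I=5.359375, D=e−e_prev=-20.265625; u=1/4·(-9.328125)+0·5.359375+1·(-20.265625)≈-22.597656; next y=1/10·14.328125+1·(-22.597656)≈-21.164844
n=4: y≈-21.164844, sp=5, e=sp−y≈26.164844; I≈31.524219, D=e−e_prev≈35.492969; u=1/4·26.164844+0·31.524219+1·35.492969≈42.034180; next y=1/10·(-21.164844)+1·42.034180≈39.917695
n=5: y≈39.917695, sp=5, e=sp−y≈-34.917695; I≈-3.393477, D=e−e_prev≈-61.082539; u=1/4·(-34.917695)+0·(-3.393477)+1·(-61.082539)≈-69.811963; next y=1/10·39.917695+1·(-69.811963)≈-65.820193
n=6: y≈-65.820193, sp=5, e=sp−y≈70.820193; I≈67.426717, D=e−e_prev≈105.737889; u=1/4·70.820193+0·67.426717+1·105.737889≈123.442937; next y=1/10·(-65.820193)+1·123.442937≈116.860918
n=7: y≈116.860918, sp=5, e=sp−y≈-111.860918; I≈-44.434201, D=e−e_prev≈-182.681111; u=1/4·(-111.860918)+0·(-44.434201)+1·(-182.681111)≈-210.646340; next y=1/10·116.860918+1·(-210.646340)≈-198.960249
n=8: y≈-198.960249, sp=5, e=sp−y≈203.960249; I≈159.526048, D=e−e_prev≈315.821166; u=1/4·203.960249+0·159.526048+1·315.821166≈366.811229; next y=1/10·(-198.960249)+1·366.811229≈346.915204
n=9: y≈346.915204, sp=5, e=sp−y≈-341.915204; I≈-182.389156, D=e−e_prev≈-545.875452; u=1/4·(-341.915204)+0·(-182.389156)+1·(-545.875452)≈-631.354253; next y=1/10·346.915204+1·(-631.354253)≈-596.662733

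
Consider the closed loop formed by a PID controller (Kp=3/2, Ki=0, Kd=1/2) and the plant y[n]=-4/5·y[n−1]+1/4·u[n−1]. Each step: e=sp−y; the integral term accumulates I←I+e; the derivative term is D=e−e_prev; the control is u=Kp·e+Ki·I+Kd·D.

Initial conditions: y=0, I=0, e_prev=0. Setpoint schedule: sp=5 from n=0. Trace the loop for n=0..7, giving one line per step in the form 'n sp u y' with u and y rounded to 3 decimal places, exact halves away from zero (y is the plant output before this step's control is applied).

0 5 10.000 0.000
1 5 2.500 2.500
2 5 11.500 -1.375
3 5 -1.138 3.975
4 5 16.416 -3.464
5 5 -7.983 6.876
6 5 25.930 -7.496
7 5 -21.207 12.480

(exact arithmetic carried between steps; '≈' marks a value shown rounded to 6 d.p. or computed from one; I and e_prev carry over from the previous line; the table rounds u and y to 3 d.p., halves away from zero)
n=0: y=0, sp=5, e=sp−y=5; I=5, D=e−e_prev=5; u=3/2·5+0·5+1/2·5=10; next y=-4/5·0+1/4·10=2.5
n=1: y=2.5, sp=5, e=sp−y=2.5; I=7.5, D=e−e_prev=-2.5; u=3/2·2.5+0·7.5+1/2·(-2.5)=2.5; next y=-4/5·2.5+1/4·2.5=-1.375
n=2: y=-1.375, sp=5, e=sp−y=6.375; I=13.875, D=e−e_prev=3.875; u=3/2·6.375+0·13.875+1/2·3.875=11.5; next y=-4/5·(-1.375)+1/4·11.5=3.975
n=3: y=3.975, sp=5, e=sp−y=1.025; I=14.9, D=e−e_prev=-5.35; u=3/2·1.025+0·14.9+1/2·(-5.35)=-1.1375; next y=-4/5·3.975+1/4·(-1.1375)=-3.464375
n=4: y=-3.464375, sp=5, e=sp−y=8.464375; I=23.364375, D=e−e_prev=7.439375; u=3/2·8.464375+0·23.364375+1/2·7.439375=16.41625; next y=-4/5·(-3.464375)+1/4·16.41625≈6.875563
n=5: y≈6.875563, sp=5, e=sp−y≈-1.875563; I≈21.488813, D=e−e_prev≈-10.339938; u=3/2·(-1.875563)+0·21.488813+1/2·(-10.339938)≈-7.983313; next y=-4/5·6.875563+1/4·(-7.983313)≈-7.496278
n=6: y≈-7.496278, sp=5, e=sp−y≈12.496278; I≈33.985091, D=e−e_prev≈14.371841; u=3/2·12.496278+0·33.985091+1/2·14.371841≈25.930338; next y=-4/5·(-7.496278)+1/4·25.930338≈12.479607
n=7: y≈12.479607, sp=5, e=sp−y≈-7.479607; I≈26.505484, D=e−e_prev≈-19.975885; u=3/2·(-7.479607)+0·26.505484+1/2·(-19.975885)≈-21.207353; next y=-4/5·12.479607+1/4·(-21.207353)≈-15.285524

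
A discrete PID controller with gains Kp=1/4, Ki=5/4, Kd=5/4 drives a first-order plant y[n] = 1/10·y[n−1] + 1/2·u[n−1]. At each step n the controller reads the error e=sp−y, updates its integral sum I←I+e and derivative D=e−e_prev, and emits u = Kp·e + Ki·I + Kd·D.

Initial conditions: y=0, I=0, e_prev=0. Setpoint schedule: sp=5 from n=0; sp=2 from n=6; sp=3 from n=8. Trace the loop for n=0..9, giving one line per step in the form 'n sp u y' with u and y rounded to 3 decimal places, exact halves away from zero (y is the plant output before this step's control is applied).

(exact arithmetic carried between steps; '≈' marks a value shown rounded to 6 d.p. or computed from one; I and e_prev carry over from the previous line; the table rounds u and y to 3 d.p., halves away from zero)
n=0: y=0, sp=5, e=sp−y=5; I=5, D=e−e_prev=5; u=1/4·5+5/4·5+5/4·5=13.75; next y=1/10·0+1/2·13.75=6.875
n=1: y=6.875, sp=5, e=sp−y=-1.875; I=3.125, D=e−e_prev=-6.875; u=1/4·(-1.875)+5/4·3.125+5/4·(-6.875)=-5.15625; next y=1/10·6.875+1/2·(-5.15625)=-1.890625
n=2: y=-1.890625, sp=5, e=sp−y=6.890625; I=10.015625, D=e−e_prev=8.765625; u=1/4·6.890625+5/4·10.015625+5/4·8.765625≈25.199219; next y=1/10·(-1.890625)+1/2·25.199219≈12.410547
n=3: y≈12.410547, sp=5, e=sp−y≈-7.410547; I≈2.605078, D=e−e_prev≈-14.301172; u=1/4·(-7.410547)+5/4·2.605078+5/4·(-14.301172)≈-16.472754; next y=1/10·12.410547+1/2·(-16.472754)≈-6.995322
n=4: y≈-6.995322, sp=5, e=sp−y≈11.995322; I≈14.600400, D=e−e_prev≈19.405869; u=1/4·11.995322+5/4·14.600400+5/4·19.405869≈45.506667; next y=1/10·(-6.995322)+1/2·45.506667≈22.053802
n=5: y≈22.053802, sp=5, e=sp−y≈-17.053802; I≈-2.453401, D=e−e_prev≈-29.049124; u=1/4·(-17.053802)+5/4·(-2.453401)+5/4·(-29.049124)≈-43.641607; next y=1/10·22.053802+1/2·(-43.641607)≈-19.615423
n=6: y≈-19.615423, sp=2, e=sp−y≈21.615423; I≈19.162022, D=e−e_prev≈38.669225; u=1/4·21.615423+5/4·19.162022+5/4·38.669225≈77.692914; next y=1/10·(-19.615423)+1/2·77.692914≈36.884915
n=7: y≈36.884915, sp=2, e=sp−y≈-34.884915; I≈-15.722893, D=e−e_prev≈-56.500338; u=1/4·(-34.884915)+5/4·(-15.722893)+5/4·(-56.500338)≈-99.000267; next y=1/10·36.884915+1/2·(-99.000267)≈-45.811642
n=8: y≈-45.811642, sp=3, e=sp−y≈48.811642; I≈33.088749, D=e−e_prev≈83.696557; u=1/4·48.811642+5/4·33.088749+5/4·83.696557≈158.184543; next y=1/10·(-45.811642)+1/2·158.184543≈74.511107
n=9: y≈74.511107, sp=3, e=sp−y≈-71.511107; I≈-38.422358, D=e−e_prev≈-120.322749; u=1/4·(-71.511107)+5/4·(-38.422358)+5/4·(-120.322749)≈-216.309161; next y=1/10·74.511107+1/2·(-216.309161)≈-100.703470

0 5 13.750 0.000
1 5 -5.156 6.875
2 5 25.199 -1.891
3 5 -16.473 12.411
4 5 45.507 -6.995
5 5 -43.642 22.054
6 2 77.693 -19.615
7 2 -99.000 36.885
8 3 158.185 -45.812
9 3 -216.309 74.511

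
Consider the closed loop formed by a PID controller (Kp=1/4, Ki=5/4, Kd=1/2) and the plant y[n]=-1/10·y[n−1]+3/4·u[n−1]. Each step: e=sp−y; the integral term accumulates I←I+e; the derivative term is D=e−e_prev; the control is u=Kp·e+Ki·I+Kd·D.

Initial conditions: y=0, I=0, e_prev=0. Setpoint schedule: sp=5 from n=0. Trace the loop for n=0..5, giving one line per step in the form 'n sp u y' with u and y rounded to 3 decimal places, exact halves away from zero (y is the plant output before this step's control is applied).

(exact arithmetic carried between steps; '≈' marks a value shown rounded to 6 d.p. or computed from one; I and e_prev carry over from the previous line; the table rounds u and y to 3 d.p., halves away from zero)
n=0: y=0, sp=5, e=sp−y=5; I=5, D=e−e_prev=5; u=1/4·5+5/4·5+1/2·5=10; next y=-1/10·0+3/4·10=7.5
n=1: y=7.5, sp=5, e=sp−y=-2.5; I=2.5, D=e−e_prev=-7.5; u=1/4·(-2.5)+5/4·2.5+1/2·(-7.5)=-1.25; next y=-1/10·7.5+3/4·(-1.25)=-1.6875
n=2: y=-1.6875, sp=5, e=sp−y=6.6875; I=9.1875, D=e−e_prev=9.1875; u=1/4·6.6875+5/4·9.1875+1/2·9.1875=17.75; next y=-1/10·(-1.6875)+3/4·17.75=13.48125
n=3: y=13.48125, sp=5, e=sp−y=-8.48125; I=0.70625, D=e−e_prev=-15.16875; u=1/4·(-8.48125)+5/4·0.70625+1/2·(-15.16875)=-8.821875; next y=-1/10·13.48125+3/4·(-8.821875)≈-7.964531
n=4: y≈-7.964531, sp=5, e=sp−y≈12.964531; I≈13.670781, D=e−e_prev≈21.445781; u=1/4·12.964531+5/4·13.670781+1/2·21.445781≈31.0525; next y=-1/10·(-7.964531)+3/4·31.0525≈24.085828
n=5: y≈24.085828, sp=5, e=sp−y≈-19.085828; I≈-5.415047, D=e−e_prev≈-32.050359; u=1/4·(-19.085828)+5/4·(-5.415047)+1/2·(-32.050359)≈-27.565445; next y=-1/10·24.085828+3/4·(-27.565445)≈-23.082667

0 5 10.000 0.000
1 5 -1.250 7.500
2 5 17.750 -1.688
3 5 -8.822 13.481
4 5 31.053 -7.965
5 5 -27.565 24.086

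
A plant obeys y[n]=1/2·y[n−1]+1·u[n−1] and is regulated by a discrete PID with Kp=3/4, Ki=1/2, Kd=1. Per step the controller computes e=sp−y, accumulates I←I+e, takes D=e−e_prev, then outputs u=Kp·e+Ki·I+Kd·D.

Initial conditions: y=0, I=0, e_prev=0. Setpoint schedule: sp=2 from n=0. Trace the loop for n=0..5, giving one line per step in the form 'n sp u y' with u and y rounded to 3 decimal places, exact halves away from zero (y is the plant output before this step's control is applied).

(exact arithmetic carried between steps; '≈' marks a value shown rounded to 6 d.p. or computed from one; I and e_prev carry over from the previous line; the table rounds u and y to 3 d.p., halves away from zero)
n=0: y=0, sp=2, e=sp−y=2; I=2, D=e−e_prev=2; u=3/4·2+1/2·2+1·2=4.5; next y=1/2·0+1·4.5=4.5
n=1: y=4.5, sp=2, e=sp−y=-2.5; I=-0.5, D=e−e_prev=-4.5; u=3/4·(-2.5)+1/2·(-0.5)+1·(-4.5)=-6.625; next y=1/2·4.5+1·(-6.625)=-4.375
n=2: y=-4.375, sp=2, e=sp−y=6.375; I=5.875, D=e−e_prev=8.875; u=3/4·6.375+1/2·5.875+1·8.875=16.59375; next y=1/2·(-4.375)+1·16.59375=14.40625
n=3: y=14.40625, sp=2, e=sp−y=-12.40625; I=-6.53125, D=e−e_prev=-18.78125; u=3/4·(-12.40625)+1/2·(-6.53125)+1·(-18.78125)≈-31.351563; next y=1/2·14.40625+1·(-31.351563)≈-24.148438
n=4: y≈-24.148438, sp=2, e=sp−y≈26.148438; I≈19.617188, D=e−e_prev≈38.554688; u=3/4·26.148438+1/2·19.617188+1·38.554688≈67.974609; next y=1/2·(-24.148438)+1·67.974609≈55.900391
n=5: y≈55.900391, sp=2, e=sp−y≈-53.900391; I≈-34.283203, D=e−e_prev≈-80.048828; u=3/4·(-53.900391)+1/2·(-34.283203)+1·(-80.048828)≈-137.615723; next y=1/2·55.900391+1·(-137.615723)≈-109.665527

0 2 4.500 0.000
1 2 -6.625 4.500
2 2 16.594 -4.375
3 2 -31.352 14.406
4 2 67.975 -24.148
5 2 -137.616 55.900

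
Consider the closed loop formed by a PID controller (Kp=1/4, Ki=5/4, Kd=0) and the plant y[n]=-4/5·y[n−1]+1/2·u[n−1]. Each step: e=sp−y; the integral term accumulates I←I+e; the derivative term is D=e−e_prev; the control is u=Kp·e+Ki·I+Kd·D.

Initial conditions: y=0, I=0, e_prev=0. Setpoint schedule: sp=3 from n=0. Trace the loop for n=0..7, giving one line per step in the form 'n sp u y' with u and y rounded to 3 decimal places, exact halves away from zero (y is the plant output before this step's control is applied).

0 3 4.500 0.000
1 3 4.875 2.250
2 3 8.231 0.638
3 3 6.732 3.606
4 3 10.661 0.482
5 3 7.114 4.945
6 3 12.699 -0.399
7 3 6.346 6.669

(exact arithmetic carried between steps; '≈' marks a value shown rounded to 6 d.p. or computed from one; I and e_prev carry over from the previous line; the table rounds u and y to 3 d.p., halves away from zero)
n=0: y=0, sp=3, e=sp−y=3; I=3, D=e−e_prev=3; u=1/4·3+5/4·3+0·3=4.5; next y=-4/5·0+1/2·4.5=2.25
n=1: y=2.25, sp=3, e=sp−y=0.75; I=3.75, D=e−e_prev=-2.25; u=1/4·0.75+5/4·3.75+0·(-2.25)=4.875; next y=-4/5·2.25+1/2·4.875=0.6375
n=2: y=0.6375, sp=3, e=sp−y=2.3625; I=6.1125, D=e−e_prev=1.6125; u=1/4·2.3625+5/4·6.1125+0·1.6125=8.23125; next y=-4/5·0.6375+1/2·8.23125=3.605625
n=3: y=3.605625, sp=3, e=sp−y=-0.605625; I=5.506875, D=e−e_prev=-2.968125; u=1/4·(-0.605625)+5/4·5.506875+0·(-2.968125)≈6.732188; next y=-4/5·3.605625+1/2·6.732188≈0.481594
n=4: y≈0.481594, sp=3, e=sp−y≈2.518406; I≈8.025281, D=e−e_prev≈3.124031; u=1/4·2.518406+5/4·8.025281+0·3.124031≈10.661203; next y=-4/5·0.481594+1/2·10.661203≈4.945327
n=5: y≈4.945327, sp=3, e=sp−y≈-1.945327; I≈6.079955, D=e−e_prev≈-4.463733; u=1/4·(-1.945327)+5/4·6.079955+0·(-4.463733)≈7.113612; next y=-4/5·4.945327+1/2·7.113612≈-0.399455
n=6: y≈-0.399455, sp=3, e=sp−y≈3.399455; I≈9.479410, D=e−e_prev≈5.344782; u=1/4·3.399455+5/4·9.479410+0·5.344782≈12.699126; next y=-4/5·(-0.399455)+1/2·12.699126≈6.669128
n=7: y≈6.669128, sp=3, e=sp−y≈-3.669128; I≈5.810283, D=e−e_prev≈-7.068583; u=1/4·(-3.669128)+5/4·5.810283+0·(-7.068583)≈6.345571; next y=-4/5·6.669128+1/2·6.345571≈-2.162516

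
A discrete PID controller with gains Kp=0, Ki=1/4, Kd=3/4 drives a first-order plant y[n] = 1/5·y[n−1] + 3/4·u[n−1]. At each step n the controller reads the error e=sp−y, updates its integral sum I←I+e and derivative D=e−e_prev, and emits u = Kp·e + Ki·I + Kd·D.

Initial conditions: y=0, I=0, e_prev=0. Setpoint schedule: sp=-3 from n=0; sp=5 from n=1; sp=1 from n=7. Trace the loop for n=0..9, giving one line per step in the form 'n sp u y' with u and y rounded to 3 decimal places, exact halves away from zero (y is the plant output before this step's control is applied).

(exact arithmetic carried between steps; '≈' marks a value shown rounded to 6 d.p. or computed from one; I and e_prev carry over from the previous line; the table rounds u and y to 3 d.p., halves away from zero)
n=0: y=0, sp=-3, e=sp−y=-3; I=-3, D=e−e_prev=-3; u=0·(-3)+1/4·(-3)+3/4·(-3)=-3; next y=1/5·0+3/4·(-3)=-2.25
n=1: y=-2.25, sp=5, e=sp−y=7.25; I=4.25, D=e−e_prev=10.25; u=0·7.25+1/4·4.25+3/4·10.25=8.75; next y=1/5·(-2.25)+3/4·8.75=6.1125
n=2: y=6.1125, sp=5, e=sp−y=-1.1125; I=3.1375, D=e−e_prev=-8.3625; u=0·(-1.1125)+1/4·3.1375+3/4·(-8.3625)=-5.4875; next y=1/5·6.1125+3/4·(-5.4875)=-2.893125
n=3: y=-2.893125, sp=5, e=sp−y=7.893125; I=11.030625, D=e−e_prev=9.005625; u=0·7.893125+1/4·11.030625+3/4·9.005625=9.511875; next y=1/5·(-2.893125)+3/4·9.511875≈6.555281
n=4: y≈6.555281, sp=5, e=sp−y≈-1.555281; I≈9.475344, D=e−e_prev≈-9.448406; u=0·(-1.555281)+1/4·9.475344+3/4·(-9.448406)≈-4.717469; next y=1/5·6.555281+3/4·(-4.717469)≈-2.227045
n=5: y≈-2.227045, sp=5, e=sp−y≈7.227045; I≈16.702389, D=e−e_prev≈8.782327; u=0·7.227045+1/4·16.702389+3/4·8.782327≈10.762342; next y=1/5·(-2.227045)+3/4·10.762342≈7.626348
n=6: y≈7.626348, sp=5, e=sp−y≈-2.626348; I≈14.076041, D=e−e_prev≈-9.853393; u=0·(-2.626348)+1/4·14.076041+3/4·(-9.853393)≈-3.871034; next y=1/5·7.626348+3/4·(-3.871034)≈-1.378006
n=7: y≈-1.378006, sp=1, e=sp−y≈2.378006; I≈16.454048, D=e−e_prev≈5.004354; u=0·2.378006+1/4·16.454048+3/4·5.004354≈7.866777; next y=1/5·(-1.378006)+3/4·7.866777≈5.624482
n=8: y≈5.624482, sp=1, e=sp−y≈-4.624482; I≈11.829566, D=e−e_prev≈-7.002488; u=0·(-4.624482)+1/4·11.829566+3/4·(-7.002488)≈-2.294474; next y=1/5·5.624482+3/4·(-2.294474)≈-0.595959
n=9: y≈-0.595959, sp=1, e=sp−y≈1.595959; I≈13.425525, D=e−e_prev≈6.220441; u=0·1.595959+1/4·13.425525+3/4·6.220441≈8.021712; next y=1/5·(-0.595959)+3/4·8.021712≈5.897092

0 -3 -3.000 0.000
1 5 8.750 -2.250
2 5 -5.488 6.113
3 5 9.512 -2.893
4 5 -4.717 6.555
5 5 10.762 -2.227
6 5 -3.871 7.626
7 1 7.867 -1.378
8 1 -2.294 5.624
9 1 8.022 -0.596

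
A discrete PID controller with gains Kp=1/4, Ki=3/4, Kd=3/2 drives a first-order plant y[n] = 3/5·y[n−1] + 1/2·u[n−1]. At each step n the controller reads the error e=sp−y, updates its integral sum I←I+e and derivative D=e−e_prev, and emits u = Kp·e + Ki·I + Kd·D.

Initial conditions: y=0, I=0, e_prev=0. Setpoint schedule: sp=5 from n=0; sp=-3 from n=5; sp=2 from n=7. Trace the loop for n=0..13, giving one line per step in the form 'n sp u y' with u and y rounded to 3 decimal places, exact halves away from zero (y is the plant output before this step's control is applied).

0 5 12.500 0.000
1 5 -6.875 6.250
2 5 16.406 0.313
3 5 -9.180 8.391
4 5 20.260 0.445
5 -3 -33.123 10.397
6 -3 35.558 -10.324
7 2 -32.301 11.585
8 2 37.834 -9.199
9 2 -41.435 13.397
10 2 49.103 -12.679
11 2 -53.060 16.944
12 2 63.436 -16.363
13 2 -68.411 21.900

(exact arithmetic carried between steps; '≈' marks a value shown rounded to 6 d.p. or computed from one; I and e_prev carry over from the previous line; the table rounds u and y to 3 d.p., halves away from zero)
n=0: y=0, sp=5, e=sp−y=5; I=5, D=e−e_prev=5; u=1/4·5+3/4·5+3/2·5=12.5; next y=3/5·0+1/2·12.5=6.25
n=1: y=6.25, sp=5, e=sp−y=-1.25; I=3.75, D=e−e_prev=-6.25; u=1/4·(-1.25)+3/4·3.75+3/2·(-6.25)=-6.875; next y=3/5·6.25+1/2·(-6.875)=0.3125
n=2: y=0.3125, sp=5, e=sp−y=4.6875; I=8.4375, D=e−e_prev=5.9375; u=1/4·4.6875+3/4·8.4375+3/2·5.9375=16.40625; next y=3/5·0.3125+1/2·16.40625=8.390625
n=3: y=8.390625, sp=5, e=sp−y=-3.390625; I=5.046875, D=e−e_prev=-8.078125; u=1/4·(-3.390625)+3/4·5.046875+3/2·(-8.078125)≈-9.179688; next y=3/5·8.390625+1/2·(-9.179688)≈0.444531
n=4: y≈0.444531, sp=5, e=sp−y≈4.555469; I≈9.602344, D=e−e_prev≈7.946094; u=1/4·4.555469+3/4·9.602344+3/2·7.946094≈20.259766; next y=3/5·0.444531+1/2·20.259766≈10.396602
n=5: y≈10.396602, sp=-3, e=sp−y≈-13.396602; I≈-3.794258, D=e−e_prev≈-17.952070; u=1/4·(-13.396602)+3/4·(-3.794258)+3/2·(-17.952070)≈-33.122949; next y=3/5·10.396602+1/2·(-33.122949)≈-10.323514
n=6: y≈-10.323514, sp=-3, e=sp−y≈7.323514; I≈3.529256, D=e−e_prev≈20.720115; u=1/4·7.323514+3/4·3.529256+3/2·20.720115≈35.557993; next y=3/5·(-10.323514)+1/2·35.557993≈11.584888
n=7: y≈11.584888, sp=2, e=sp−y≈-9.584888; I≈-6.055633, D=e−e_prev≈-16.908402; u=1/4·(-9.584888)+3/4·(-6.055633)+3/2·(-16.908402)≈-32.300550; next y=3/5·11.584888+1/2·(-32.300550)≈-9.199342
n=8: y≈-9.199342, sp=2, e=sp−y≈11.199342; I≈5.143709, D=e−e_prev≈20.784230; u=1/4·11.199342+3/4·5.143709+3/2·20.784230≈37.833963; next y=3/5·(-9.199342)+1/2·37.833963≈13.397376
n=9: y≈13.397376, sp=2, e=sp−y≈-11.397376; I≈-6.253667, D=e−e_prev≈-22.596718; u=1/4·(-11.397376)+3/4·(-6.253667)+3/2·(-22.596718)≈-41.434671; next y=3/5·13.397376+1/2·(-41.434671)≈-12.678910
n=10: y≈-12.678910, sp=2, e=sp−y≈14.678910; I≈8.425243, D=e−e_prev≈26.076286; u=1/4·14.678910+3/4·8.425243+3/2·26.076286≈49.103089; next y=3/5·(-12.678910)+1/2·49.103089≈16.944198
n=11: y≈16.944198, sp=2, e=sp−y≈-14.944198; I≈-6.518956, D=e−e_prev≈-29.623108; u=1/4·(-14.944198)+3/4·(-6.518956)+3/2·(-29.623108)≈-53.059929; next y=3/5·16.944198+1/2·(-53.059929)≈-16.363445
n=12: y≈-16.363445, sp=2, e=sp−y≈18.363445; I≈11.844490, D=e−e_prev≈33.307644; u=1/4·18.363445+3/4·11.844490+3/2·33.307644≈63.435694; next y=3/5·(-16.363445)+1/2·63.435694≈21.899780
n=13: y≈21.899780, sp=2, e=sp−y≈-19.899780; I≈-8.055290, D=e−e_prev≈-38.263225; u=1/4·(-19.899780)+3/4·(-8.055290)+3/2·(-38.263225)≈-68.411251; next y=3/5·21.899780+1/2·(-68.411251)≈-21.065757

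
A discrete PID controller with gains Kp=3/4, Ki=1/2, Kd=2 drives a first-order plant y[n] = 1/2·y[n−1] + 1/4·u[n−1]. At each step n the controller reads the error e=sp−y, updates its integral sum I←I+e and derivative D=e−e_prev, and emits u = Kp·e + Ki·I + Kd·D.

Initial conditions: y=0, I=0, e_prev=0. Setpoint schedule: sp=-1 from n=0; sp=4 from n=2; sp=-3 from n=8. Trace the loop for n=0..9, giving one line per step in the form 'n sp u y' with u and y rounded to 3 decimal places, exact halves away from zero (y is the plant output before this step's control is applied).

0 -1 -3.250 0.000
1 -1 0.891 -0.813
2 4 13.378 -0.184
3 4 -4.440 3.253
4 4 11.699 0.516
5 4 -0.698 3.183
6 4 10.783 1.417
7 4 2.084 3.404
8 -3 -12.555 2.223
9 -3 10.284 -2.027

(exact arithmetic carried between steps; '≈' marks a value shown rounded to 6 d.p. or computed from one; I and e_prev carry over from the previous line; the table rounds u and y to 3 d.p., halves away from zero)
n=0: y=0, sp=-1, e=sp−y=-1; I=-1, D=e−e_prev=-1; u=3/4·(-1)+1/2·(-1)+2·(-1)=-3.25; next y=1/2·0+1/4·(-3.25)=-0.8125
n=1: y=-0.8125, sp=-1, e=sp−y=-0.1875; I=-1.1875, D=e−e_prev=0.8125; u=3/4·(-0.1875)+1/2·(-1.1875)+2·0.8125=0.890625; next y=1/2·(-0.8125)+1/4·0.890625≈-0.183594
n=2: y≈-0.183594, sp=4, e=sp−y≈4.183594; I≈2.996094, D=e−e_prev≈4.371094; u=3/4·4.183594+1/2·2.996094+2·4.371094≈13.377930; next y=1/2·(-0.183594)+1/4·13.377930≈3.252686
n=3: y≈3.252686, sp=4, e=sp−y≈0.747314; I≈3.743408, D=e−e_prev≈-3.436279; u=3/4·0.747314+1/2·3.743408+2·(-3.436279)≈-4.440369; next y=1/2·3.252686+1/4·(-4.440369)≈0.516251
n=4: y≈0.516251, sp=4, e=sp−y≈3.483749; I≈7.227158, D=e−e_prev≈2.736435; u=3/4·3.483749+1/2·7.227158+2·2.736435≈11.699261; next y=1/2·0.516251+1/4·11.699261≈3.182940
n=5: y≈3.182940, sp=4, e=sp−y≈0.817060; I≈8.044217, D=e−e_prev≈-2.666690; u=3/4·0.817060+1/2·8.044217+2·(-2.666690)≈-0.698477; next y=1/2·3.182940+1/4·(-0.698477)≈1.416851
n=6: y≈1.416851, sp=4, e=sp−y≈2.583149; I≈10.627366, D=e−e_prev≈1.766089; u=3/4·2.583149+1/2·10.627366+2·1.766089≈10.783223; next y=1/2·1.416851+1/4·10.783223≈3.404231
n=7: y≈3.404231, sp=4, e=sp−y≈0.595769; I≈11.223135, D=e−e_prev≈-1.987380; u=3/4·0.595769+1/2·11.223135+2·(-1.987380)≈2.083633; next y=1/2·3.404231+1/4·2.083633≈2.223024
n=8: y≈2.223024, sp=-3, e=sp−y≈-5.223024; I≈6.000111, D=e−e_prev≈-5.818793; u=3/4·(-5.223024)+1/2·6.000111+2·(-5.818793)≈-12.554798; next y=1/2·2.223024+1/4·(-12.554798)≈-2.027187
n=9: y≈-2.027187, sp=-3, e=sp−y≈-0.972813; I≈5.027298, D=e−e_prev≈4.250211; u=3/4·(-0.972813)+1/2·5.027298+2·4.250211≈10.284463; next y=1/2·(-2.027187)+1/4·10.284463≈1.557522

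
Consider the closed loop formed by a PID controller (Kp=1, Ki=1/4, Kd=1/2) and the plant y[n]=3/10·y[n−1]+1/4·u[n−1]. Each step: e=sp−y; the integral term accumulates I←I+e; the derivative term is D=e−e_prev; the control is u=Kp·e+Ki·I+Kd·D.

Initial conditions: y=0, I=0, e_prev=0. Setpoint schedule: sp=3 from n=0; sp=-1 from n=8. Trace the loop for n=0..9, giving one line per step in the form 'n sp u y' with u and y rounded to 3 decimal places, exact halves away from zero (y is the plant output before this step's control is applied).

(exact arithmetic carried between steps; '≈' marks a value shown rounded to 6 d.p. or computed from one; I and e_prev carry over from the previous line; the table rounds u and y to 3 d.p., halves away from zero)
n=0: y=0, sp=3, e=sp−y=3; I=3, D=e−e_prev=3; u=1·3+1/4·3+1/2·3=5.25; next y=3/10·0+1/4·5.25=1.3125
n=1: y=1.3125, sp=3, e=sp−y=1.6875; I=4.6875, D=e−e_prev=-1.3125; u=1·1.6875+1/4·4.6875+1/2·(-1.3125)=2.203125; next y=3/10·1.3125+1/4·2.203125≈0.944531
n=2: y≈0.944531, sp=3, e=sp−y≈2.055469; I≈6.742969, D=e−e_prev≈0.367969; u=1·2.055469+1/4·6.742969+1/2·0.367969≈3.925195; next y=3/10·0.944531+1/4·3.925195≈1.264658
n=3: y≈1.264658, sp=3, e=sp−y≈1.735342; I≈8.478311, D=e−e_prev≈-0.320127; u=1·1.735342+1/4·8.478311+1/2·(-0.320127)≈3.694856; next y=3/10·1.264658+1/4·3.694856≈1.303111
n=4: y≈1.303111, sp=3, e=sp−y≈1.696889; I≈10.175199, D=e−e_prev≈-0.038453; u=1·1.696889+1/4·10.175199+1/2·(-0.038453)≈4.221462; next y=3/10·1.303111+1/4·4.221462≈1.446299
n=5: y≈1.446299, sp=3, e=sp−y≈1.553701; I≈11.728900, D=e−e_prev≈-0.143187; u=1·1.553701+1/4·11.728900+1/2·(-0.143187)≈4.414332; next y=3/10·1.446299+1/4·4.414332≈1.537473
n=6: y≈1.537473, sp=3, e=sp−y≈1.462527; I≈13.191427, D=e−e_prev≈-0.091174; u=1·1.462527+1/4·13.191427+1/2·(-0.091174)≈4.714797; next y=3/10·1.537473+1/4·4.714797≈1.639941
n=7: y≈1.639941, sp=3, e=sp−y≈1.360059; I≈14.551486, D=e−e_prev≈-0.102468; u=1·1.360059+1/4·14.551486+1/2·(-0.102468)≈4.946696; next y=3/10·1.639941+1/4·4.946696≈1.728656
n=8: y≈1.728656, sp=-1, e=sp−y≈-2.728656; I≈11.822830, D=e−e_prev≈-4.088715; u=1·(-2.728656)+1/4·11.822830+1/2·(-4.088715)≈-1.817307; next y=3/10·1.728656+1/4·(-1.817307)≈0.064270
n=9: y≈0.064270, sp=-1, e=sp−y≈-1.064270; I≈10.758560, D=e−e_prev≈1.664386; u=1·(-1.064270)+1/4·10.758560+1/2·1.664386≈2.457563; next y=3/10·0.064270+1/4·2.457563≈0.633672

0 3 5.250 0.000
1 3 2.203 1.313
2 3 3.925 0.945
3 3 3.695 1.265
4 3 4.221 1.303
5 3 4.414 1.446
6 3 4.715 1.537
7 3 4.947 1.640
8 -1 -1.817 1.729
9 -1 2.458 0.064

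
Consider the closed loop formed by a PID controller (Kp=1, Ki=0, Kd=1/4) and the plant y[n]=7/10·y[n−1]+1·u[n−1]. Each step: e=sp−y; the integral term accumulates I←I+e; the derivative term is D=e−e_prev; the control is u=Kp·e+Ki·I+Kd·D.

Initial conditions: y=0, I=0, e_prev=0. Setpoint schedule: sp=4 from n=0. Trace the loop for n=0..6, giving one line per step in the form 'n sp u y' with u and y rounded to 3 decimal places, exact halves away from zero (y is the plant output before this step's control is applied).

(exact arithmetic carried between steps; '≈' marks a value shown rounded to 6 d.p. or computed from one; I and e_prev carry over from the previous line; the table rounds u and y to 3 d.p., halves away from zero)
n=0: y=0, sp=4, e=sp−y=4; I=4, D=e−e_prev=4; u=1·4+0·4+1/4·4=5; next y=7/10·0+1·5=5
n=1: y=5, sp=4, e=sp−y=-1; I=3, D=e−e_prev=-5; u=1·(-1)+0·3+1/4·(-5)=-2.25; next y=7/10·5+1·(-2.25)=1.25
n=2: y=1.25, sp=4, e=sp−y=2.75; I=5.75, D=e−e_prev=3.75; u=1·2.75+0·5.75+1/4·3.75=3.6875; next y=7/10·1.25+1·3.6875=4.5625
n=3: y=4.5625, sp=4, e=sp−y=-0.5625; I=5.1875, D=e−e_prev=-3.3125; u=1·(-0.5625)+0·5.1875+1/4·(-3.3125)=-1.390625; next y=7/10·4.5625+1·(-1.390625)=1.803125
n=4: y=1.803125, sp=4, e=sp−y=2.196875; I=7.384375, D=e−e_prev=2.759375; u=1·2.196875+0·7.384375+1/4·2.759375≈2.886719; next y=7/10·1.803125+1·2.886719≈4.148906
n=5: y≈4.148906, sp=4, e=sp−y≈-0.148906; I≈7.235469, D=e−e_prev≈-2.345781; u=1·(-0.148906)+0·7.235469+1/4·(-2.345781)≈-0.735352; next y=7/10·4.148906+1·(-0.735352)≈2.168883
n=6: y≈2.168883, sp=4, e=sp−y≈1.831117; I≈9.066586, D=e−e_prev≈1.980023; u=1·1.831117+0·9.066586+1/4·1.980023≈2.326123; next y=7/10·2.168883+1·2.326123≈3.844341

0 4 5.000 0.000
1 4 -2.250 5.000
2 4 3.688 1.250
3 4 -1.391 4.563
4 4 2.887 1.803
5 4 -0.735 4.149
6 4 2.326 2.169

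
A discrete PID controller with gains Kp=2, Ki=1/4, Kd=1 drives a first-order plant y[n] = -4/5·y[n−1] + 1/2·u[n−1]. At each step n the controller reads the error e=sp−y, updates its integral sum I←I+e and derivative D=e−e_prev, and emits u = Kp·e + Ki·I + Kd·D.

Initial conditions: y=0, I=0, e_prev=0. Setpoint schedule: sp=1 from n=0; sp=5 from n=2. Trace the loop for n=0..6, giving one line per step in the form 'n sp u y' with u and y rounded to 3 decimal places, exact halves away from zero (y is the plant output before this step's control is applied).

(exact arithmetic carried between steps; '≈' marks a value shown rounded to 6 d.p. or computed from one; I and e_prev carry over from the previous line; the table rounds u and y to 3 d.p., halves away from zero)
n=0: y=0, sp=1, e=sp−y=1; I=1, D=e−e_prev=1; u=2·1+1/4·1+1·1=3.25; next y=-4/5·0+1/2·3.25=1.625
n=1: y=1.625, sp=1, e=sp−y=-0.625; I=0.375, D=e−e_prev=-1.625; u=2·(-0.625)+1/4·0.375+1·(-1.625)=-2.78125; next y=-4/5·1.625+1/2·(-2.78125)=-2.690625
n=2: y=-2.690625, sp=5, e=sp−y=7.690625; I=8.065625, D=e−e_prev=8.315625; u=2·7.690625+1/4·8.065625+1·8.315625≈25.713281; next y=-4/5·(-2.690625)+1/2·25.713281≈15.009141
n=3: y≈15.009141, sp=5, e=sp−y≈-10.009141; I≈-1.943516, D=e−e_prev≈-17.699766; u=2·(-10.009141)+1/4·(-1.943516)+1·(-17.699766)≈-38.203926; next y=-4/5·15.009141+1/2·(-38.203926)≈-31.109275
n=4: y≈-31.109275, sp=5, e=sp−y≈36.109275; I≈34.165760, D=e−e_prev≈46.118416; u=2·36.109275+1/4·34.165760+1·46.118416≈126.878407; next y=-4/5·(-31.109275)+1/2·126.878407≈88.326624
n=5: y≈88.326624, sp=5, e=sp−y≈-83.326624; I≈-49.160864, D=e−e_prev≈-119.435899; u=2·(-83.326624)+1/4·(-49.160864)+1·(-119.435899)≈-298.379362; next y=-4/5·88.326624+1/2·(-298.379362)≈-219.850980
n=6: y≈-219.850980, sp=5, e=sp−y≈224.850980; I≈175.690116, D=e−e_prev≈308.177604; u=2·224.850980+1/4·175.690116+1·308.177604≈801.802093; next y=-4/5·(-219.850980)+1/2·801.802093≈576.781831

0 1 3.250 0.000
1 1 -2.781 1.625
2 5 25.713 -2.691
3 5 -38.204 15.009
4 5 126.878 -31.109
5 5 -298.379 88.327
6 5 801.802 -219.851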